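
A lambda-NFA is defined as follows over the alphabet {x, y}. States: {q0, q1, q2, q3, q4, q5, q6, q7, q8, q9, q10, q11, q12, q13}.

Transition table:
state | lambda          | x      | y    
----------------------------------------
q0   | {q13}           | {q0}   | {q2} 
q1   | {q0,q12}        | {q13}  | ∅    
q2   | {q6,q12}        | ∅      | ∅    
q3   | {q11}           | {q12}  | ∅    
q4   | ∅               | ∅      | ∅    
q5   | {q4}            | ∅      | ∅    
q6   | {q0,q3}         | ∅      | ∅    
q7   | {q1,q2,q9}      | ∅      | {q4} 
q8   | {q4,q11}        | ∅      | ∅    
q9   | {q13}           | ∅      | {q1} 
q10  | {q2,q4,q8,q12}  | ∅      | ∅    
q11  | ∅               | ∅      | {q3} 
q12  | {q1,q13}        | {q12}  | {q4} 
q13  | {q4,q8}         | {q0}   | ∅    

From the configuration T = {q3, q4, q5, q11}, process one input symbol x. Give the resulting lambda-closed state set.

{q0, q1, q4, q8, q11, q12, q13}

q3 on x → {q12}.
No x-transition from q4, q5, q11.
Union after reading x: {q12}.
Now take the lambda-closure:
From q12 via lambda: add q1, q13.
From q1 via lambda: add q0.
From q13 via lambda: add q4, q8.
From q8 via lambda: add q11.
No new states can be added; the closed set is {q0, q1, q4, q8, q11, q12, q13}.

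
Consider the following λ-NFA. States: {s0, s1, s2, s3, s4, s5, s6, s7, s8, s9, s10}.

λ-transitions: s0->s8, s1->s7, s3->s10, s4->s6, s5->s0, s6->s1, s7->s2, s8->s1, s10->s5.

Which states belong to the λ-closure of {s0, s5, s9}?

{s0, s1, s2, s5, s7, s8, s9}

Start with {s0, s5, s9}.
From s0 via λ: add s8.
From s8 via λ: add s1.
From s1 via λ: add s7.
From s7 via λ: add s2.
No new states can be added; the closed set is {s0, s1, s2, s5, s7, s8, s9}.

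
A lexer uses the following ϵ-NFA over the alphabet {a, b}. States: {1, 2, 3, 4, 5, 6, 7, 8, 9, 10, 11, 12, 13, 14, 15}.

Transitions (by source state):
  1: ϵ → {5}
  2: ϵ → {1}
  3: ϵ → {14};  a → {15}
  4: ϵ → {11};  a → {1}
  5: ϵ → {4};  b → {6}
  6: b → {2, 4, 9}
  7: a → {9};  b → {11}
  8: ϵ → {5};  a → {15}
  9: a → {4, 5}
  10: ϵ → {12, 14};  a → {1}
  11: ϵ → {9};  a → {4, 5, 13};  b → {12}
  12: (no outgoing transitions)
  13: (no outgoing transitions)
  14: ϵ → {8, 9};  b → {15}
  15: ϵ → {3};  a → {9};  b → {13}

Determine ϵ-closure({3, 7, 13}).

{3, 4, 5, 7, 8, 9, 11, 13, 14}

Start with {3, 7, 13}.
From 3 via ϵ: add 14.
From 14 via ϵ: add 8, 9.
From 8 via ϵ: add 5.
From 5 via ϵ: add 4.
From 4 via ϵ: add 11.
No new states can be added; the closed set is {3, 4, 5, 7, 8, 9, 11, 13, 14}.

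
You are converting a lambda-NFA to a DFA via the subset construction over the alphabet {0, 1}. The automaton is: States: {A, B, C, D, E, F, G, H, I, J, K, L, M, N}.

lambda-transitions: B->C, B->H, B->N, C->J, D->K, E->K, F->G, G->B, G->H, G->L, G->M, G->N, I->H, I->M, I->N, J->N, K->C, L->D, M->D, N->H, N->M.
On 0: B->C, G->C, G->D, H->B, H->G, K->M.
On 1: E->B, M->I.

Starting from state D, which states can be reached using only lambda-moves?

Start with {D}.
From D via lambda: add K.
From K via lambda: add C.
From C via lambda: add J.
From J via lambda: add N.
From N via lambda: add H, M.
No new states can be added; the closed set is {C, D, H, J, K, M, N}.

{C, D, H, J, K, M, N}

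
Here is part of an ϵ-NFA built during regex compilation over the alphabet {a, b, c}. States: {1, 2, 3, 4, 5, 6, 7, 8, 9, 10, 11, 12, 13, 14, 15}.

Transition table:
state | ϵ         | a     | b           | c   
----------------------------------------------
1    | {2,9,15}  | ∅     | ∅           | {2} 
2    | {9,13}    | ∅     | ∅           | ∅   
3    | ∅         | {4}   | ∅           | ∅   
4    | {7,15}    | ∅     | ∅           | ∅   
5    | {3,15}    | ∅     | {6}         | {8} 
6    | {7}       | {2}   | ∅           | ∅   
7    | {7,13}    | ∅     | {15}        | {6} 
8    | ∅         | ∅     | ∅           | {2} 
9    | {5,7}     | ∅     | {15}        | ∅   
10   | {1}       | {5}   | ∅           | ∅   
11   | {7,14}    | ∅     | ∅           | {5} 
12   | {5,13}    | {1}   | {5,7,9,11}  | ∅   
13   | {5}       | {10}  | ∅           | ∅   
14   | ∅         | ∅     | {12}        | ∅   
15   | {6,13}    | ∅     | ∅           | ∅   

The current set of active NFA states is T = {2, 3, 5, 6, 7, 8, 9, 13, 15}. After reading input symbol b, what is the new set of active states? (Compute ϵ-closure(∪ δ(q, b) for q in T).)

{3, 5, 6, 7, 13, 15}

5 on b → {6}.
7 on b → {15}.
9 on b → {15}.
No b-transition from 2, 3, 6, 8, 13, 15.
Union after reading b: {6, 15}.
Now take the ϵ-closure:
From 6 via ϵ: add 7.
From 15 via ϵ: add 13.
From 13 via ϵ: add 5.
From 5 via ϵ: add 3.
No new states can be added; the closed set is {3, 5, 6, 7, 13, 15}.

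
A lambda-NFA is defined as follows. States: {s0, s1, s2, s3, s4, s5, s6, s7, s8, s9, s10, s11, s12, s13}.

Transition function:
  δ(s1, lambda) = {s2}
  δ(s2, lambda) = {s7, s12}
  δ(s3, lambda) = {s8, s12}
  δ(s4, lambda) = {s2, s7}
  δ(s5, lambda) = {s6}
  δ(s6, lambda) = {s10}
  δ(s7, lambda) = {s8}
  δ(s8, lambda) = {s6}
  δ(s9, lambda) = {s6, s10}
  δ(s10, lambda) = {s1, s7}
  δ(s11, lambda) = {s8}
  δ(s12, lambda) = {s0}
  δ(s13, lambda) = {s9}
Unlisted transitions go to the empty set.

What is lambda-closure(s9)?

Start with {s9}.
From s9 via lambda: add s6, s10.
From s10 via lambda: add s1, s7.
From s1 via lambda: add s2.
From s7 via lambda: add s8.
From s2 via lambda: add s12.
From s12 via lambda: add s0.
No new states can be added; the closed set is {s0, s1, s2, s6, s7, s8, s9, s10, s12}.

{s0, s1, s2, s6, s7, s8, s9, s10, s12}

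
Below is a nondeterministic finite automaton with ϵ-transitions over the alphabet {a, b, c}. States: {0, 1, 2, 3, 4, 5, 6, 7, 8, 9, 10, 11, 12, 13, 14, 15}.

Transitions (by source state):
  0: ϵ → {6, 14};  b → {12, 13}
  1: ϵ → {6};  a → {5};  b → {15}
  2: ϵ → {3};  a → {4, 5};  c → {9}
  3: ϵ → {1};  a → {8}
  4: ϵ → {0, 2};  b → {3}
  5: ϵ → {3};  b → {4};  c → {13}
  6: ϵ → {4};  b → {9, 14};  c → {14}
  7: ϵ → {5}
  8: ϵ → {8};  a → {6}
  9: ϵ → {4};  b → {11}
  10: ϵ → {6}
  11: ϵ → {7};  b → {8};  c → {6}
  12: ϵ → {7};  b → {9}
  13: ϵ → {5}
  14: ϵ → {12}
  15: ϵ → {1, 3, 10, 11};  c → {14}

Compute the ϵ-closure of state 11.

Start with {11}.
From 11 via ϵ: add 7.
From 7 via ϵ: add 5.
From 5 via ϵ: add 3.
From 3 via ϵ: add 1.
From 1 via ϵ: add 6.
From 6 via ϵ: add 4.
From 4 via ϵ: add 0, 2.
From 0 via ϵ: add 14.
From 14 via ϵ: add 12.
No new states can be added; the closed set is {0, 1, 2, 3, 4, 5, 6, 7, 11, 12, 14}.

{0, 1, 2, 3, 4, 5, 6, 7, 11, 12, 14}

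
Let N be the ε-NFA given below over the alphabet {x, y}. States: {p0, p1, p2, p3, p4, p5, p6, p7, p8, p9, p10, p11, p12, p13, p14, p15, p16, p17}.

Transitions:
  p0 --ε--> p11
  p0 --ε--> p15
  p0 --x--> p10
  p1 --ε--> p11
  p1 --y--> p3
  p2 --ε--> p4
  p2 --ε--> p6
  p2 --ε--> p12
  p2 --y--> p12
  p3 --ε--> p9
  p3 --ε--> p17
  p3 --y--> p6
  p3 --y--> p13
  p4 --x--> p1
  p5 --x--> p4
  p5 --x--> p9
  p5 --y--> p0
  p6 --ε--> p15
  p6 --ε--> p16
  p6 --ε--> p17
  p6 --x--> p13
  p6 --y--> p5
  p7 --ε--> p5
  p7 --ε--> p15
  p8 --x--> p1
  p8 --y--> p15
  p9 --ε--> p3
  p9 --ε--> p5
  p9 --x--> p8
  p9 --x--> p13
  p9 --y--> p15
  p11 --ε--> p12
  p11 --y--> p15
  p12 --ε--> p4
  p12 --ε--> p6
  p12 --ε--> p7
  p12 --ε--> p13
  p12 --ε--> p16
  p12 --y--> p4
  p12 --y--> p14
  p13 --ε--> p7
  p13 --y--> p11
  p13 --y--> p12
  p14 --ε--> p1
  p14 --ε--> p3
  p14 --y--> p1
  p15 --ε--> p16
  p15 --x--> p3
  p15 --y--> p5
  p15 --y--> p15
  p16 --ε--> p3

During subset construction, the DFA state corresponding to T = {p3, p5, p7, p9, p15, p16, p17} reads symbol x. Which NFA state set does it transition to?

p5 on x → {p4, p9}.
p9 on x → {p8, p13}.
p15 on x → {p3}.
No x-transition from p3, p7, p16, p17.
Union after reading x: {p3, p4, p8, p9, p13}.
Now take the ε-closure:
From p3 via ε: add p17.
From p9 via ε: add p5.
From p13 via ε: add p7.
From p7 via ε: add p15.
From p15 via ε: add p16.
No new states can be added; the closed set is {p3, p4, p5, p7, p8, p9, p13, p15, p16, p17}.

{p3, p4, p5, p7, p8, p9, p13, p15, p16, p17}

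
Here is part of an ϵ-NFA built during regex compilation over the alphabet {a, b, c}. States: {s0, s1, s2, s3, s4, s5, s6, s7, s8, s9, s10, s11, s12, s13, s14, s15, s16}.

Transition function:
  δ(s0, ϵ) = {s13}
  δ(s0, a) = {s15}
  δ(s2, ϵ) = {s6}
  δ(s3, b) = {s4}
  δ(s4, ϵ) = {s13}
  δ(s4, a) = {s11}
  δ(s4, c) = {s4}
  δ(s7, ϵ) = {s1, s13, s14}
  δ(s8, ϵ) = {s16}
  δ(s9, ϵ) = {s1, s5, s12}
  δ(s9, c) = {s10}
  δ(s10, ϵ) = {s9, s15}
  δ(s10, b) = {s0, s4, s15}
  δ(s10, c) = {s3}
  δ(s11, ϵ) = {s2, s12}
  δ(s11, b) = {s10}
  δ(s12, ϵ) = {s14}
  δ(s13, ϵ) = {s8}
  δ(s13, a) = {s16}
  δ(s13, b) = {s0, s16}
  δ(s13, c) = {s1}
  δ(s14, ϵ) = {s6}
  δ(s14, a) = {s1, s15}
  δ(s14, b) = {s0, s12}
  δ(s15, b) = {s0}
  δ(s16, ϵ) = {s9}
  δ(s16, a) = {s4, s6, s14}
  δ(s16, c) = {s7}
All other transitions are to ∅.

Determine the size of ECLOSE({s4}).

Start with {s4}.
From s4 via ϵ: add s13.
From s13 via ϵ: add s8.
From s8 via ϵ: add s16.
From s16 via ϵ: add s9.
From s9 via ϵ: add s1, s5, s12.
From s12 via ϵ: add s14.
From s14 via ϵ: add s6.
ϵ-closure = {s1, s4, s5, s6, s8, s9, s12, s13, s14, s16}, which has 10 states.

10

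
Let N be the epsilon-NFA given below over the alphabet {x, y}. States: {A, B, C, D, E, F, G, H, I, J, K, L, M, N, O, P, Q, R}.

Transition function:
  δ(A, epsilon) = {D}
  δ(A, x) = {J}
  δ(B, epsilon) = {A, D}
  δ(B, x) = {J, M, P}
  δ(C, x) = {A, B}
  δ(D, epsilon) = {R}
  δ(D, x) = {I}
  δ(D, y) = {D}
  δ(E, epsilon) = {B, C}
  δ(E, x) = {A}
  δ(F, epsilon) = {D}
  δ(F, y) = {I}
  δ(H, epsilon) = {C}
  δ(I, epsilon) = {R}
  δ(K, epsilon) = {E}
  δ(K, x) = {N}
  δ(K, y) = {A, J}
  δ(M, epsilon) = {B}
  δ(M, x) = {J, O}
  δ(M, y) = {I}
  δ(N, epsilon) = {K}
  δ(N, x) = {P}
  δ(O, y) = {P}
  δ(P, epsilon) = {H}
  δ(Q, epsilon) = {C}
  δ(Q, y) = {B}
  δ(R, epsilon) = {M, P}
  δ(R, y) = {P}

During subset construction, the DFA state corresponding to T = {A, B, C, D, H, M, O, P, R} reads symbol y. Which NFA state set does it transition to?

D on y → {D}.
M on y → {I}.
O on y → {P}.
R on y → {P}.
No y-transition from A, B, C, H, P.
Union after reading y: {D, I, P}.
Now take the epsilon-closure:
From D via epsilon: add R.
From P via epsilon: add H.
From H via epsilon: add C.
From R via epsilon: add M.
From M via epsilon: add B.
From B via epsilon: add A.
No new states can be added; the closed set is {A, B, C, D, H, I, M, P, R}.

{A, B, C, D, H, I, M, P, R}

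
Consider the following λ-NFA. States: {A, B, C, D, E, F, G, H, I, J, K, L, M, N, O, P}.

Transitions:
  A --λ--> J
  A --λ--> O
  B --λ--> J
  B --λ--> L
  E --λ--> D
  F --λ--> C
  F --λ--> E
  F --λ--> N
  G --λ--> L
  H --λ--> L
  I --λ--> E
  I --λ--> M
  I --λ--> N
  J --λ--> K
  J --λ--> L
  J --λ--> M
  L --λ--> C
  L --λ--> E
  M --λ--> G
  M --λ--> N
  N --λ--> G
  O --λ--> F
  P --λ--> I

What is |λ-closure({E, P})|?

Start with {E, P}.
From E via λ: add D.
From P via λ: add I.
From I via λ: add M, N.
From M via λ: add G.
From G via λ: add L.
From L via λ: add C.
λ-closure = {C, D, E, G, I, L, M, N, P}, which has 9 states.

9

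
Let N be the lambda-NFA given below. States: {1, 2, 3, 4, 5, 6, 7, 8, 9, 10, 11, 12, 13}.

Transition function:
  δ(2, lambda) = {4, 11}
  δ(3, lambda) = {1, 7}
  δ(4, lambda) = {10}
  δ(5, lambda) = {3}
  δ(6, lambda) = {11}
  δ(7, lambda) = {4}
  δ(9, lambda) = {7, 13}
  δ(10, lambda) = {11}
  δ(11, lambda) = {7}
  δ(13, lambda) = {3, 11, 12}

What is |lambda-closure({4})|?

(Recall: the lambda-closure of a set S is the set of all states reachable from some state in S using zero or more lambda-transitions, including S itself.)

Start with {4}.
From 4 via lambda: add 10.
From 10 via lambda: add 11.
From 11 via lambda: add 7.
lambda-closure = {4, 7, 10, 11}, which has 4 states.

4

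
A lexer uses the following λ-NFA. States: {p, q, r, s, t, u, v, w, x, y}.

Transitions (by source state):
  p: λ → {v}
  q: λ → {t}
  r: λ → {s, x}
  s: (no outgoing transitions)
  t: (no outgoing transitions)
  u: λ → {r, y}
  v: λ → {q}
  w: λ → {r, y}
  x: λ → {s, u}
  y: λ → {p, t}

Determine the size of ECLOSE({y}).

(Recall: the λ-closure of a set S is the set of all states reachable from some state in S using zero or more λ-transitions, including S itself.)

5

Start with {y}.
From y via λ: add p, t.
From p via λ: add v.
From v via λ: add q.
λ-closure = {p, q, t, v, y}, which has 5 states.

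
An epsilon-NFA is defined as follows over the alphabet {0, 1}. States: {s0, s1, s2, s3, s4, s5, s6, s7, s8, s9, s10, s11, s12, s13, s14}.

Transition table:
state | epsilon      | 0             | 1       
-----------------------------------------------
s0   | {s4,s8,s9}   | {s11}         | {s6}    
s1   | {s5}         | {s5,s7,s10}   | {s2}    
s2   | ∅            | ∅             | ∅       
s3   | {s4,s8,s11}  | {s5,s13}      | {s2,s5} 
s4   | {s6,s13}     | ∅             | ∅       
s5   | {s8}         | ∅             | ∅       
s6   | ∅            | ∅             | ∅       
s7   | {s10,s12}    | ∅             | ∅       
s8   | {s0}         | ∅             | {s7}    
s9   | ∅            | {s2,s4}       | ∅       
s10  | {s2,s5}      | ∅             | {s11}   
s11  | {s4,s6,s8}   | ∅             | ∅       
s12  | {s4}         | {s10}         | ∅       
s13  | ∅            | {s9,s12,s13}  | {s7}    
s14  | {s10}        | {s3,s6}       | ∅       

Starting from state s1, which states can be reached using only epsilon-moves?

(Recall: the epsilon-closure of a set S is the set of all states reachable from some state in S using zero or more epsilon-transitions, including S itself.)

Start with {s1}.
From s1 via epsilon: add s5.
From s5 via epsilon: add s8.
From s8 via epsilon: add s0.
From s0 via epsilon: add s4, s9.
From s4 via epsilon: add s6, s13.
No new states can be added; the closed set is {s0, s1, s4, s5, s6, s8, s9, s13}.

{s0, s1, s4, s5, s6, s8, s9, s13}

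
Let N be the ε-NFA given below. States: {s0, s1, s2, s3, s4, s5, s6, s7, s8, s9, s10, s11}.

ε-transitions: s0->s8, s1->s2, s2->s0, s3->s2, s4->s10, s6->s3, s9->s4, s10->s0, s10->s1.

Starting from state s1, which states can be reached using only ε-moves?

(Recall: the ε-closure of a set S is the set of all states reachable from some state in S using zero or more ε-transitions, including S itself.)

{s0, s1, s2, s8}

Start with {s1}.
From s1 via ε: add s2.
From s2 via ε: add s0.
From s0 via ε: add s8.
No new states can be added; the closed set is {s0, s1, s2, s8}.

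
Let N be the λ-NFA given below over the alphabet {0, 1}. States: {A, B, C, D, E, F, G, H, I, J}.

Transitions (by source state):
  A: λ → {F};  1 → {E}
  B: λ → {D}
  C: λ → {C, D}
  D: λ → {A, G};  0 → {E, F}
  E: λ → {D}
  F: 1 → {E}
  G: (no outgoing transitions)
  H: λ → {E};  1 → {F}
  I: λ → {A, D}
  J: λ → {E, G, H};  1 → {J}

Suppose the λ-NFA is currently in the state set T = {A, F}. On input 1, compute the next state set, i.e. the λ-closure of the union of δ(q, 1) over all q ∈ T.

{A, D, E, F, G}

A on 1 → {E}.
F on 1 → {E}.
Union after reading 1: {E}.
Now take the λ-closure:
From E via λ: add D.
From D via λ: add A, G.
From A via λ: add F.
No new states can be added; the closed set is {A, D, E, F, G}.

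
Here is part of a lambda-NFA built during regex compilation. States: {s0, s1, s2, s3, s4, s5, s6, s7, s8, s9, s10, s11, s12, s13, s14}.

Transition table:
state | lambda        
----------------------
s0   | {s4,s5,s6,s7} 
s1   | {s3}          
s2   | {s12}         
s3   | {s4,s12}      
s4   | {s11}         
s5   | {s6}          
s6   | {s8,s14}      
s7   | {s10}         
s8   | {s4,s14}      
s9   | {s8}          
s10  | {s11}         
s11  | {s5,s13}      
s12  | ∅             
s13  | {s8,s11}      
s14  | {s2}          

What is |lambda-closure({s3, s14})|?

10

Start with {s3, s14}.
From s3 via lambda: add s4, s12.
From s14 via lambda: add s2.
From s4 via lambda: add s11.
From s11 via lambda: add s5, s13.
From s5 via lambda: add s6.
From s13 via lambda: add s8.
lambda-closure = {s2, s3, s4, s5, s6, s8, s11, s12, s13, s14}, which has 10 states.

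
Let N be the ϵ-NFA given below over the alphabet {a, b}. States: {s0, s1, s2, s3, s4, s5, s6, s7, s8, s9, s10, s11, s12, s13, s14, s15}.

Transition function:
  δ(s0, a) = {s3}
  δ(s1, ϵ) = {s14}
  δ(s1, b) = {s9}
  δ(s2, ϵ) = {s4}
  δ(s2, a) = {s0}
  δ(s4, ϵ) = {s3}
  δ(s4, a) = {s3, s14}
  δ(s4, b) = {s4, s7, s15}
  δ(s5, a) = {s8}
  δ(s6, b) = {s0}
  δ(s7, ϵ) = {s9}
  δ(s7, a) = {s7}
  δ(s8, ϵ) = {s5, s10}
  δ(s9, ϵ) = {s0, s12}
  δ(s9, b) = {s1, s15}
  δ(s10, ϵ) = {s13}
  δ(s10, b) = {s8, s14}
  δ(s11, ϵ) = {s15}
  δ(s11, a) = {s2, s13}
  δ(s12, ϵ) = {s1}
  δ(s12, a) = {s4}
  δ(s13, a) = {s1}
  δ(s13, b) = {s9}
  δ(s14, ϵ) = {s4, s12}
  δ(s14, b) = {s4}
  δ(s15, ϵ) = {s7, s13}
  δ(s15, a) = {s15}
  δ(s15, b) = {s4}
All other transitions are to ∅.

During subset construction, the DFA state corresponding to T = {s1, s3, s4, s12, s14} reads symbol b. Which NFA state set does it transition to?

{s0, s1, s3, s4, s7, s9, s12, s13, s14, s15}

s1 on b → {s9}.
s4 on b → {s4, s7, s15}.
s14 on b → {s4}.
No b-transition from s3, s12.
Union after reading b: {s4, s7, s9, s15}.
Now take the ϵ-closure:
From s4 via ϵ: add s3.
From s9 via ϵ: add s0, s12.
From s15 via ϵ: add s13.
From s12 via ϵ: add s1.
From s1 via ϵ: add s14.
No new states can be added; the closed set is {s0, s1, s3, s4, s7, s9, s12, s13, s14, s15}.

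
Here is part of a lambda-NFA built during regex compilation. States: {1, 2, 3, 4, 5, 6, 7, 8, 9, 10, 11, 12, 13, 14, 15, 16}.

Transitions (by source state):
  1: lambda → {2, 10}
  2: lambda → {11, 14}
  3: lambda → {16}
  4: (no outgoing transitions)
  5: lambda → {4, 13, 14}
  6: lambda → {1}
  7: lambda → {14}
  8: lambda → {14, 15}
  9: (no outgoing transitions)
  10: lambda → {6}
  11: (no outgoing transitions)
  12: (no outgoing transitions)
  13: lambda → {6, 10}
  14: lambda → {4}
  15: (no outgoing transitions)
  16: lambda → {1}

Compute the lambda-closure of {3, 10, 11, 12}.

{1, 2, 3, 4, 6, 10, 11, 12, 14, 16}

Start with {3, 10, 11, 12}.
From 3 via lambda: add 16.
From 10 via lambda: add 6.
From 6 via lambda: add 1.
From 1 via lambda: add 2.
From 2 via lambda: add 14.
From 14 via lambda: add 4.
No new states can be added; the closed set is {1, 2, 3, 4, 6, 10, 11, 12, 14, 16}.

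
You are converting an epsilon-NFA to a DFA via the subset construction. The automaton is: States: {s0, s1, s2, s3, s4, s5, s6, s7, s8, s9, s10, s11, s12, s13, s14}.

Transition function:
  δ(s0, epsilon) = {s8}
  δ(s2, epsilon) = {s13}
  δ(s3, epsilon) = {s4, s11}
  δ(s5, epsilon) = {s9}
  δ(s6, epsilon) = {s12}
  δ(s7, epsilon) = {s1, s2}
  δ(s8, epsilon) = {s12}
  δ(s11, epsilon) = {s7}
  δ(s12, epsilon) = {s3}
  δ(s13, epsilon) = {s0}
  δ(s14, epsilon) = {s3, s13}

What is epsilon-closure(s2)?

Start with {s2}.
From s2 via epsilon: add s13.
From s13 via epsilon: add s0.
From s0 via epsilon: add s8.
From s8 via epsilon: add s12.
From s12 via epsilon: add s3.
From s3 via epsilon: add s4, s11.
From s11 via epsilon: add s7.
From s7 via epsilon: add s1.
No new states can be added; the closed set is {s0, s1, s2, s3, s4, s7, s8, s11, s12, s13}.

{s0, s1, s2, s3, s4, s7, s8, s11, s12, s13}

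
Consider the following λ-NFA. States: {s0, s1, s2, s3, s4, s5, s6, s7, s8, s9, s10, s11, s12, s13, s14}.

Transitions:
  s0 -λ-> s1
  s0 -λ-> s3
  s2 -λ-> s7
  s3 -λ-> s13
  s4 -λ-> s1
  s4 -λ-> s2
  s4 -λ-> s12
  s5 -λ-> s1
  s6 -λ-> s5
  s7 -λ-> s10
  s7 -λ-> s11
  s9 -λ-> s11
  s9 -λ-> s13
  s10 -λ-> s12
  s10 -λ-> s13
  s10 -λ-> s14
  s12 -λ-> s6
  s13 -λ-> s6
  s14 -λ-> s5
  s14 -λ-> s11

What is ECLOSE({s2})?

Start with {s2}.
From s2 via λ: add s7.
From s7 via λ: add s10, s11.
From s10 via λ: add s12, s13, s14.
From s12 via λ: add s6.
From s14 via λ: add s5.
From s5 via λ: add s1.
No new states can be added; the closed set is {s1, s2, s5, s6, s7, s10, s11, s12, s13, s14}.

{s1, s2, s5, s6, s7, s10, s11, s12, s13, s14}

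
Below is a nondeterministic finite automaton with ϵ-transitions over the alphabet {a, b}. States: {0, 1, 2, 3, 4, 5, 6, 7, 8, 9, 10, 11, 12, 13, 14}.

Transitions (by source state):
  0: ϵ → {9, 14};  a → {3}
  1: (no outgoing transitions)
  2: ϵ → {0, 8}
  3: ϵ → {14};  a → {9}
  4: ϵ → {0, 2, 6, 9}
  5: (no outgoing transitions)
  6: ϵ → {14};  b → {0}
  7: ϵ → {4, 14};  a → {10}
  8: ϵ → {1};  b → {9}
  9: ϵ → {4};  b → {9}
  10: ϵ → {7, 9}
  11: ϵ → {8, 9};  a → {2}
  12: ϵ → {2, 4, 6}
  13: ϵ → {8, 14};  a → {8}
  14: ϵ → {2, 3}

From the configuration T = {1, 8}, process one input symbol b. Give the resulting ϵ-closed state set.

{0, 1, 2, 3, 4, 6, 8, 9, 14}

8 on b → {9}.
No b-transition from 1.
Union after reading b: {9}.
Now take the ϵ-closure:
From 9 via ϵ: add 4.
From 4 via ϵ: add 0, 2, 6.
From 0 via ϵ: add 14.
From 2 via ϵ: add 8.
From 8 via ϵ: add 1.
From 14 via ϵ: add 3.
No new states can be added; the closed set is {0, 1, 2, 3, 4, 6, 8, 9, 14}.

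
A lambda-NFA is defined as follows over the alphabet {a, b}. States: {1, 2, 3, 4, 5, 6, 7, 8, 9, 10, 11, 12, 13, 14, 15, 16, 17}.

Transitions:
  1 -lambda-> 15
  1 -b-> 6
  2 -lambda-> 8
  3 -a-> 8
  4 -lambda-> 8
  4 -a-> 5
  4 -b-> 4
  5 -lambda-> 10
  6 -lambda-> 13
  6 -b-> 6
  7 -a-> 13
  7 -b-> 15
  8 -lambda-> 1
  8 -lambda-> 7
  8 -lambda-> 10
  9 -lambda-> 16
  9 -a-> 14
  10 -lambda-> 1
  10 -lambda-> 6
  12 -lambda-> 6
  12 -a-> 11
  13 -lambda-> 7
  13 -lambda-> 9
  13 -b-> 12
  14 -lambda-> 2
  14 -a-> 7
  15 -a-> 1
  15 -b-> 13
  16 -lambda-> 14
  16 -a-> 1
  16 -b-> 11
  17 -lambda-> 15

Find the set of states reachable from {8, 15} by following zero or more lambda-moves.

Start with {8, 15}.
From 8 via lambda: add 1, 7, 10.
From 10 via lambda: add 6.
From 6 via lambda: add 13.
From 13 via lambda: add 9.
From 9 via lambda: add 16.
From 16 via lambda: add 14.
From 14 via lambda: add 2.
No new states can be added; the closed set is {1, 2, 6, 7, 8, 9, 10, 13, 14, 15, 16}.

{1, 2, 6, 7, 8, 9, 10, 13, 14, 15, 16}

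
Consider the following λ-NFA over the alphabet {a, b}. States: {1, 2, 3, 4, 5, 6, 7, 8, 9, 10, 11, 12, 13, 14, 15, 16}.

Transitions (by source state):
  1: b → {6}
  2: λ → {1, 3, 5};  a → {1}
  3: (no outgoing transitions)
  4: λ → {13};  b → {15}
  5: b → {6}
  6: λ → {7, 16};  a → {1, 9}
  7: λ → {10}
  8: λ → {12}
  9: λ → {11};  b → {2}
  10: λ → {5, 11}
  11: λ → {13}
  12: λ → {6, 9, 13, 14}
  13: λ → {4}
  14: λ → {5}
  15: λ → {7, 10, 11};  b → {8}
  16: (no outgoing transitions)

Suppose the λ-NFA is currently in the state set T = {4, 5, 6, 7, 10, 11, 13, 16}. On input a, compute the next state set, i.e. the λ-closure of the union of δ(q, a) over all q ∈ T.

{1, 4, 9, 11, 13}

6 on a → {1, 9}.
No a-transition from 4, 5, 7, 10, 11, 13, 16.
Union after reading a: {1, 9}.
Now take the λ-closure:
From 9 via λ: add 11.
From 11 via λ: add 13.
From 13 via λ: add 4.
No new states can be added; the closed set is {1, 4, 9, 11, 13}.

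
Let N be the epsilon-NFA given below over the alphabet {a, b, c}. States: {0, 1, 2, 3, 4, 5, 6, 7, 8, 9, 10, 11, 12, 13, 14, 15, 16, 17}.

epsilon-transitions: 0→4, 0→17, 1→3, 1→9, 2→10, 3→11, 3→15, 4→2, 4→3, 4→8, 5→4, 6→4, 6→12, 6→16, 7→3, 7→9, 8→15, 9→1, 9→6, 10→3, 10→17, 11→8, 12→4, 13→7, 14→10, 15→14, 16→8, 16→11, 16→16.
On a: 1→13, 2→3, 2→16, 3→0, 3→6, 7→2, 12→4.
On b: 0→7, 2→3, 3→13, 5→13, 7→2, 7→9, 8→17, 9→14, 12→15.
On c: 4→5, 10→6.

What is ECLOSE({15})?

Start with {15}.
From 15 via epsilon: add 14.
From 14 via epsilon: add 10.
From 10 via epsilon: add 3, 17.
From 3 via epsilon: add 11.
From 11 via epsilon: add 8.
No new states can be added; the closed set is {3, 8, 10, 11, 14, 15, 17}.

{3, 8, 10, 11, 14, 15, 17}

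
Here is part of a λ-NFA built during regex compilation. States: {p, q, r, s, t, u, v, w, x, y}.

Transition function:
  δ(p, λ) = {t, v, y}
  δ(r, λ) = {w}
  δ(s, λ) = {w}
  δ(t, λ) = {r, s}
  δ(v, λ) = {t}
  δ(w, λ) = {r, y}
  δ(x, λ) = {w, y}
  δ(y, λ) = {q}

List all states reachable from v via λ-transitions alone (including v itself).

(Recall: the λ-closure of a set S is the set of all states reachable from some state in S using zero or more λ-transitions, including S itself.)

Start with {v}.
From v via λ: add t.
From t via λ: add r, s.
From r via λ: add w.
From w via λ: add y.
From y via λ: add q.
No new states can be added; the closed set is {q, r, s, t, v, w, y}.

{q, r, s, t, v, w, y}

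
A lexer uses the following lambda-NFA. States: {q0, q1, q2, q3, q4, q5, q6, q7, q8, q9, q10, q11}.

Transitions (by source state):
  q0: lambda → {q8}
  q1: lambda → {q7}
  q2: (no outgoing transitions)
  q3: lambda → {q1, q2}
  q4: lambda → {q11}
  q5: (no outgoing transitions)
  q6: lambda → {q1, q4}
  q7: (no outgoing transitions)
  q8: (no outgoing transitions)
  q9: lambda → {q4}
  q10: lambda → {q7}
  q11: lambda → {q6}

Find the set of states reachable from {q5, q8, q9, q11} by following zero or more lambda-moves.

Start with {q5, q8, q9, q11}.
From q9 via lambda: add q4.
From q11 via lambda: add q6.
From q6 via lambda: add q1.
From q1 via lambda: add q7.
No new states can be added; the closed set is {q1, q4, q5, q6, q7, q8, q9, q11}.

{q1, q4, q5, q6, q7, q8, q9, q11}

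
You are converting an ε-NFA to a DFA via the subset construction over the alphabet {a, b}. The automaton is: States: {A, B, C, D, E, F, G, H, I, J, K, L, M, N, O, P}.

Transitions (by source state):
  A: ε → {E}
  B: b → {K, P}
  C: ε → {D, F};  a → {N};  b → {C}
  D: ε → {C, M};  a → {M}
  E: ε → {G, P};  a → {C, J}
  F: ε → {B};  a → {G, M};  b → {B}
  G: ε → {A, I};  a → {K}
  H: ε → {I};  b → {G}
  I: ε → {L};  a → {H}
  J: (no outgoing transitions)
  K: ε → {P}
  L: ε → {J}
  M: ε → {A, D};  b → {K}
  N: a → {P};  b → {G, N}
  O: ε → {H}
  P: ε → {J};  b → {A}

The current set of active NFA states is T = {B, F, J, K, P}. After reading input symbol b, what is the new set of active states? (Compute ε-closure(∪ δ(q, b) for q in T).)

B on b → {K, P}.
F on b → {B}.
P on b → {A}.
No b-transition from J, K.
Union after reading b: {A, B, K, P}.
Now take the ε-closure:
From A via ε: add E.
From P via ε: add J.
From E via ε: add G.
From G via ε: add I.
From I via ε: add L.
No new states can be added; the closed set is {A, B, E, G, I, J, K, L, P}.

{A, B, E, G, I, J, K, L, P}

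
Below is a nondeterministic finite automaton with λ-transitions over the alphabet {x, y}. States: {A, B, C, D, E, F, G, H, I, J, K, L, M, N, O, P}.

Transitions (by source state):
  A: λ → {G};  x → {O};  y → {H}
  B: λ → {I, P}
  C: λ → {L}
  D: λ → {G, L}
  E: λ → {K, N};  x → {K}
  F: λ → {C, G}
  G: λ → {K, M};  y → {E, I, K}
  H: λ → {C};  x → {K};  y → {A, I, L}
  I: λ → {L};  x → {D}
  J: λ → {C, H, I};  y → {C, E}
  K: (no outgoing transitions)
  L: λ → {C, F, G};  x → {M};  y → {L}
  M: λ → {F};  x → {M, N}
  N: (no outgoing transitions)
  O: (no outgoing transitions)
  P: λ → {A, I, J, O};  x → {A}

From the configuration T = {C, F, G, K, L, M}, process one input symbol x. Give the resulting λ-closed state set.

L on x → {M}.
M on x → {M, N}.
No x-transition from C, F, G, K.
Union after reading x: {M, N}.
Now take the λ-closure:
From M via λ: add F.
From F via λ: add C, G.
From C via λ: add L.
From G via λ: add K.
No new states can be added; the closed set is {C, F, G, K, L, M, N}.

{C, F, G, K, L, M, N}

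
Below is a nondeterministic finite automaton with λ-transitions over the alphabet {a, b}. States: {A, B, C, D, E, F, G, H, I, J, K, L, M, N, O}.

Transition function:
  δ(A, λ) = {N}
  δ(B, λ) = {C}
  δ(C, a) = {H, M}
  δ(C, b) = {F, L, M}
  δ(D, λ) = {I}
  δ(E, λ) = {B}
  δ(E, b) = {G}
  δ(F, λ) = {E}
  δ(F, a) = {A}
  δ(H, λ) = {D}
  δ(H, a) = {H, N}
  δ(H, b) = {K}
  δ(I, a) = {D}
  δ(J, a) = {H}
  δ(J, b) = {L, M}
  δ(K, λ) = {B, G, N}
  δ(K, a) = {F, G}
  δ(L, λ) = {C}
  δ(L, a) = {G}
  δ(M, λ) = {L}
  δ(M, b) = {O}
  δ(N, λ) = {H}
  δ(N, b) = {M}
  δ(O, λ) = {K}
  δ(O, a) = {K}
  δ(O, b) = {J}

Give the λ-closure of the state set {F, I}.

{B, C, E, F, I}

Start with {F, I}.
From F via λ: add E.
From E via λ: add B.
From B via λ: add C.
No new states can be added; the closed set is {B, C, E, F, I}.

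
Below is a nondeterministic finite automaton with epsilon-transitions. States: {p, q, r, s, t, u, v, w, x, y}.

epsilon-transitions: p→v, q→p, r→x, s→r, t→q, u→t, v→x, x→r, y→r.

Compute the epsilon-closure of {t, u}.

Start with {t, u}.
From t via epsilon: add q.
From q via epsilon: add p.
From p via epsilon: add v.
From v via epsilon: add x.
From x via epsilon: add r.
No new states can be added; the closed set is {p, q, r, t, u, v, x}.

{p, q, r, t, u, v, x}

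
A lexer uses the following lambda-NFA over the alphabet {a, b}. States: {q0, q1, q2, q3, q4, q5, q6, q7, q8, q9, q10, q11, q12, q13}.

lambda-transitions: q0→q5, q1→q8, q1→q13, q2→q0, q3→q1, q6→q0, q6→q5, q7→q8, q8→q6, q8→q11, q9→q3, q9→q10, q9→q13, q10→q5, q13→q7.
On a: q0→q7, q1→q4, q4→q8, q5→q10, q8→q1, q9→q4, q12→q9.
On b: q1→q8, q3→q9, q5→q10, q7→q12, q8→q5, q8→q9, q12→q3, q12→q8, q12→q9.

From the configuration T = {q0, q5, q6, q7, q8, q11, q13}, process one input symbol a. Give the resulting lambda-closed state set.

{q0, q1, q5, q6, q7, q8, q10, q11, q13}

q0 on a → {q7}.
q5 on a → {q10}.
q8 on a → {q1}.
No a-transition from q6, q7, q11, q13.
Union after reading a: {q1, q7, q10}.
Now take the lambda-closure:
From q1 via lambda: add q8, q13.
From q10 via lambda: add q5.
From q8 via lambda: add q6, q11.
From q6 via lambda: add q0.
No new states can be added; the closed set is {q0, q1, q5, q6, q7, q8, q10, q11, q13}.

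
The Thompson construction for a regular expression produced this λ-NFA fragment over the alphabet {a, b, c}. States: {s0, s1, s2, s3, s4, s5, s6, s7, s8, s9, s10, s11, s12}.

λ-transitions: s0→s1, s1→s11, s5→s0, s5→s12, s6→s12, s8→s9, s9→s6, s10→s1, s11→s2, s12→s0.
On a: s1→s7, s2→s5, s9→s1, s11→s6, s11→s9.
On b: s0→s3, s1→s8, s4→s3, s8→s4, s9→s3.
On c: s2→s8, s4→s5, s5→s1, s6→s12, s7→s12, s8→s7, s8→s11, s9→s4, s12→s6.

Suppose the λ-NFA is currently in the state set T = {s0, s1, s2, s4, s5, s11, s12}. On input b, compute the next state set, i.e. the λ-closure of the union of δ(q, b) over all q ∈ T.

s0 on b → {s3}.
s1 on b → {s8}.
s4 on b → {s3}.
No b-transition from s2, s5, s11, s12.
Union after reading b: {s3, s8}.
Now take the λ-closure:
From s8 via λ: add s9.
From s9 via λ: add s6.
From s6 via λ: add s12.
From s12 via λ: add s0.
From s0 via λ: add s1.
From s1 via λ: add s11.
From s11 via λ: add s2.
No new states can be added; the closed set is {s0, s1, s2, s3, s6, s8, s9, s11, s12}.

{s0, s1, s2, s3, s6, s8, s9, s11, s12}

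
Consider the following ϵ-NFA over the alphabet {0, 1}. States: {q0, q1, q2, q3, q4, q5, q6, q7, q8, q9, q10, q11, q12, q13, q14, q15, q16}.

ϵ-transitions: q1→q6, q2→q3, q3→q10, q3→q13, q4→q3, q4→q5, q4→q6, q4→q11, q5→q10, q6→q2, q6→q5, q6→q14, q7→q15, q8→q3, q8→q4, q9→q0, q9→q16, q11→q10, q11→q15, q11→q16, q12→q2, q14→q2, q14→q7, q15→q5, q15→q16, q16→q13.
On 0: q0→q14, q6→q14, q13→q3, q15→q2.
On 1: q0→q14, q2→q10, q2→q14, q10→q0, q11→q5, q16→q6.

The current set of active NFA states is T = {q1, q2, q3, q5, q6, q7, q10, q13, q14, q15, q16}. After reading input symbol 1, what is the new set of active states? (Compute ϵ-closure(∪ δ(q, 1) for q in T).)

q2 on 1 → {q10, q14}.
q10 on 1 → {q0}.
q16 on 1 → {q6}.
No 1-transition from q1, q3, q5, q6, q7, q13, q14, q15.
Union after reading 1: {q0, q6, q10, q14}.
Now take the ϵ-closure:
From q6 via ϵ: add q2, q5.
From q14 via ϵ: add q7.
From q2 via ϵ: add q3.
From q7 via ϵ: add q15.
From q3 via ϵ: add q13.
From q15 via ϵ: add q16.
No new states can be added; the closed set is {q0, q2, q3, q5, q6, q7, q10, q13, q14, q15, q16}.

{q0, q2, q3, q5, q6, q7, q10, q13, q14, q15, q16}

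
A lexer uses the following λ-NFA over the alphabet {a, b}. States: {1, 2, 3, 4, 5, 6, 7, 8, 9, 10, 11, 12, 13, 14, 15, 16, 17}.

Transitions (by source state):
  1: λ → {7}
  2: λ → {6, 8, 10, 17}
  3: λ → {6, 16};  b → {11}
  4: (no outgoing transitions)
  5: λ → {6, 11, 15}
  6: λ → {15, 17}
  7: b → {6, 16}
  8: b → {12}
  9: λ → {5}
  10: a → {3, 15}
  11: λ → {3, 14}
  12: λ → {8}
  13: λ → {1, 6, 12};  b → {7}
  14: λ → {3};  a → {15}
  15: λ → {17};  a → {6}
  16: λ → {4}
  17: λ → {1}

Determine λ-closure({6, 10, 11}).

Start with {6, 10, 11}.
From 6 via λ: add 15, 17.
From 11 via λ: add 3, 14.
From 3 via λ: add 16.
From 17 via λ: add 1.
From 1 via λ: add 7.
From 16 via λ: add 4.
No new states can be added; the closed set is {1, 3, 4, 6, 7, 10, 11, 14, 15, 16, 17}.

{1, 3, 4, 6, 7, 10, 11, 14, 15, 16, 17}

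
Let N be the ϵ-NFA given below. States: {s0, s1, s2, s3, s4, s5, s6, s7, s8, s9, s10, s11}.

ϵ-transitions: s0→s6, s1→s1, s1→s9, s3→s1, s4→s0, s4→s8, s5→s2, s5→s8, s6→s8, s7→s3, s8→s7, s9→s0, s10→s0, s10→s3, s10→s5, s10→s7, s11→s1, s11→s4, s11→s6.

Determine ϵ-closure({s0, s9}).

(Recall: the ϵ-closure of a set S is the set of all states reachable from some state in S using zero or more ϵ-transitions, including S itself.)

Start with {s0, s9}.
From s0 via ϵ: add s6.
From s6 via ϵ: add s8.
From s8 via ϵ: add s7.
From s7 via ϵ: add s3.
From s3 via ϵ: add s1.
No new states can be added; the closed set is {s0, s1, s3, s6, s7, s8, s9}.

{s0, s1, s3, s6, s7, s8, s9}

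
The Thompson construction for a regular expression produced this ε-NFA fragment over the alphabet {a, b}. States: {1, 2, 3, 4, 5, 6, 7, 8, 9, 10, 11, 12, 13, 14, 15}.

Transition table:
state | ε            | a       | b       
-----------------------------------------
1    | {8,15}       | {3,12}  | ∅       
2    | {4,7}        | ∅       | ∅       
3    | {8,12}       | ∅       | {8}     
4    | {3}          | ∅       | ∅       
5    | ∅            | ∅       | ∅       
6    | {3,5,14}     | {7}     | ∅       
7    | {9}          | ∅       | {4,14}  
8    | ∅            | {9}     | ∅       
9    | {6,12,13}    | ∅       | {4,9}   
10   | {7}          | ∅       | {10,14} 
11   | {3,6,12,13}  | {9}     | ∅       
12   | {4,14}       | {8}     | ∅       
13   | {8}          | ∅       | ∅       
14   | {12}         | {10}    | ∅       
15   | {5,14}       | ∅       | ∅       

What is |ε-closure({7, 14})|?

10

Start with {7, 14}.
From 7 via ε: add 9.
From 14 via ε: add 12.
From 9 via ε: add 6, 13.
From 12 via ε: add 4.
From 4 via ε: add 3.
From 6 via ε: add 5.
From 13 via ε: add 8.
ε-closure = {3, 4, 5, 6, 7, 8, 9, 12, 13, 14}, which has 10 states.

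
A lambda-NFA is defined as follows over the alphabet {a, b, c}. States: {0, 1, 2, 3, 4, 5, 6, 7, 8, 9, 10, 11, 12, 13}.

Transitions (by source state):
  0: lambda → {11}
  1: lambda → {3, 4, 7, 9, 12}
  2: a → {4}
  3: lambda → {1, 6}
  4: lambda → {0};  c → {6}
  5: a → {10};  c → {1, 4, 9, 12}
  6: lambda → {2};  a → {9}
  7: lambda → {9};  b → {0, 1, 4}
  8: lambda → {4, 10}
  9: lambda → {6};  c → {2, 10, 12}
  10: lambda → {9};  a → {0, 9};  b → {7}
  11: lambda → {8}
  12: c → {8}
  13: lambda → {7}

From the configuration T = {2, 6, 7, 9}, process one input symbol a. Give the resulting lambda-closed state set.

2 on a → {4}.
6 on a → {9}.
No a-transition from 7, 9.
Union after reading a: {4, 9}.
Now take the lambda-closure:
From 4 via lambda: add 0.
From 9 via lambda: add 6.
From 0 via lambda: add 11.
From 6 via lambda: add 2.
From 11 via lambda: add 8.
From 8 via lambda: add 10.
No new states can be added; the closed set is {0, 2, 4, 6, 8, 9, 10, 11}.

{0, 2, 4, 6, 8, 9, 10, 11}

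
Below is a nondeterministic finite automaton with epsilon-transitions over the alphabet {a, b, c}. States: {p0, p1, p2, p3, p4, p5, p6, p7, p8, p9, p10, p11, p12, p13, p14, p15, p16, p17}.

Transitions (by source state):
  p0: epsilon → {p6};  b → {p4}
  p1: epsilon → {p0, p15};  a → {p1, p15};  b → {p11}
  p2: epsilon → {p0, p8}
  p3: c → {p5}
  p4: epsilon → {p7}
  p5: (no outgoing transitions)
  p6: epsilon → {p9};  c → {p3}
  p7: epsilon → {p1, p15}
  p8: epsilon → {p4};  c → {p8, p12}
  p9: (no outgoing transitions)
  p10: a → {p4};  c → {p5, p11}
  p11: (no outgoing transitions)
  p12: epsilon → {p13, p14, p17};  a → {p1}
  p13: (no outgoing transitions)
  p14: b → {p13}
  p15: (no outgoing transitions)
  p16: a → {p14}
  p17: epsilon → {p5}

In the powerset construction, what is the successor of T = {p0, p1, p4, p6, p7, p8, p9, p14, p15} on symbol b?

{p0, p1, p4, p6, p7, p9, p11, p13, p15}

p0 on b → {p4}.
p1 on b → {p11}.
p14 on b → {p13}.
No b-transition from p4, p6, p7, p8, p9, p15.
Union after reading b: {p4, p11, p13}.
Now take the epsilon-closure:
From p4 via epsilon: add p7.
From p7 via epsilon: add p1, p15.
From p1 via epsilon: add p0.
From p0 via epsilon: add p6.
From p6 via epsilon: add p9.
No new states can be added; the closed set is {p0, p1, p4, p6, p7, p9, p11, p13, p15}.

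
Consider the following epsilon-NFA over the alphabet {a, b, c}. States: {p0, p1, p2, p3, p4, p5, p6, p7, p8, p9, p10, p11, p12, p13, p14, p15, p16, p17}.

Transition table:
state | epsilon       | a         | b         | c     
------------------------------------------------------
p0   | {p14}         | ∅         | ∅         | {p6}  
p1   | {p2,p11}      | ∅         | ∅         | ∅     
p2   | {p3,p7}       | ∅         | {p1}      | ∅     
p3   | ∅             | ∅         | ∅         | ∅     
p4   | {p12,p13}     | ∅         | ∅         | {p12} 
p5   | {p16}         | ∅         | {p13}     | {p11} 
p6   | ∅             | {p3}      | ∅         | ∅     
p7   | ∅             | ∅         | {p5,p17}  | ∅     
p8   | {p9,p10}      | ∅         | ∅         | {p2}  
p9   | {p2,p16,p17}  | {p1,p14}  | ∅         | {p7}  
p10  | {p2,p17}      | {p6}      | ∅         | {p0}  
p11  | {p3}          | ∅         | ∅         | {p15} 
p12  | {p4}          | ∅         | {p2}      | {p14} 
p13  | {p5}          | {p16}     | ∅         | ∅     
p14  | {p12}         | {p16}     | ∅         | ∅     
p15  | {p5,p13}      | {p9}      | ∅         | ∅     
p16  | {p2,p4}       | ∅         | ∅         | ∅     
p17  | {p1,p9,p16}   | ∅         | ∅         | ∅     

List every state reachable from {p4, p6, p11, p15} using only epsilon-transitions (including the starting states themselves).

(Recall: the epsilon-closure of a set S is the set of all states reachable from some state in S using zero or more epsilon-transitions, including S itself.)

{p2, p3, p4, p5, p6, p7, p11, p12, p13, p15, p16}

Start with {p4, p6, p11, p15}.
From p4 via epsilon: add p12, p13.
From p11 via epsilon: add p3.
From p15 via epsilon: add p5.
From p5 via epsilon: add p16.
From p16 via epsilon: add p2.
From p2 via epsilon: add p7.
No new states can be added; the closed set is {p2, p3, p4, p5, p6, p7, p11, p12, p13, p15, p16}.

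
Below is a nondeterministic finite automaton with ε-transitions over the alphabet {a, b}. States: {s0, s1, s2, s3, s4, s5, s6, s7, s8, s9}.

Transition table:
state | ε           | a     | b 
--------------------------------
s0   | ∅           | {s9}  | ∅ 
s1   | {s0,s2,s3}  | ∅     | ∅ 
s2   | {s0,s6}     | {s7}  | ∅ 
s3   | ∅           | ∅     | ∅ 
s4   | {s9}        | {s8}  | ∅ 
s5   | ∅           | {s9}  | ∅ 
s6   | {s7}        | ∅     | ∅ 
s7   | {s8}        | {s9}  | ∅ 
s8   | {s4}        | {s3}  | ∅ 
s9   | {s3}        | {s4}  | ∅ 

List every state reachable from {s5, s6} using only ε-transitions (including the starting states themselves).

{s3, s4, s5, s6, s7, s8, s9}

Start with {s5, s6}.
From s6 via ε: add s7.
From s7 via ε: add s8.
From s8 via ε: add s4.
From s4 via ε: add s9.
From s9 via ε: add s3.
No new states can be added; the closed set is {s3, s4, s5, s6, s7, s8, s9}.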